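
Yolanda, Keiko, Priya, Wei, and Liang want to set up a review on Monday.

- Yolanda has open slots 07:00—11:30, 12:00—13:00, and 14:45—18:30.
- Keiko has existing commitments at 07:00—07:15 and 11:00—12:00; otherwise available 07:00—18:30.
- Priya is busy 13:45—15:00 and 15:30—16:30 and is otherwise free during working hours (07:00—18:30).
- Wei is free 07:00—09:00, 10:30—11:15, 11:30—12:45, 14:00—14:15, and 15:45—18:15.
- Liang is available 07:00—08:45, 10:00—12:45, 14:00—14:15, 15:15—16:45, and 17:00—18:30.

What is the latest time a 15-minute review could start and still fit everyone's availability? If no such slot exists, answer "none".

18:00

Keiko free within 07:00–18:30: 07:15–11:00, 12:00–18:30.
Priya free within 07:00–18:30: 07:00–13:45, 15:00–15:30, 16:30–18:30.
Yolanda ∩ Keiko: 07:15–11:00, 12:00–13:00, 14:45–18:30.
Yolanda ∩ Keiko ∩ Priya: 07:15–11:00, 12:00–13:00, 15:00–15:30, 16:30–18:30.
Yolanda ∩ Keiko ∩ Priya ∩ Wei: 07:15–09:00, 10:30–11:00, 12:00–12:45, 16:30–18:15.
Yolanda ∩ Keiko ∩ Priya ∩ Wei ∩ Liang: 07:15–08:45, 10:30–11:00, 12:00–12:45, 16:30–16:45, 17:00–18:15.
Windows ≥ 15 min: 07:15–08:45, 10:30–11:00, 12:00–12:45, 16:30–16:45, 17:00–18:15.
Latest start in the last window 17:00–18:15 is 18:15 − 15 min = 18:00.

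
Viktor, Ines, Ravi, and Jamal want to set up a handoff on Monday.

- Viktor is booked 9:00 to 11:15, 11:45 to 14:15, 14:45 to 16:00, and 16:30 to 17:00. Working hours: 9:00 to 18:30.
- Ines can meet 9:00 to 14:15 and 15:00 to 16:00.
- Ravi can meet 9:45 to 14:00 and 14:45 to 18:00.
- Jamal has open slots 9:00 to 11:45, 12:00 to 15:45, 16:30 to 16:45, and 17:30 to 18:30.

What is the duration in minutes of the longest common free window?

Viktor free within 09:00–18:30: 11:15–11:45, 14:15–14:45, 16:00–16:30, 17:00–18:30.
Viktor ∩ Ines: 11:15–11:45.
Viktor ∩ Ines ∩ Ravi: 11:15–11:45.
Viktor ∩ Ines ∩ Ravi ∩ Jamal: 11:15–11:45.
Single common window of 30 minutes.

30 minutes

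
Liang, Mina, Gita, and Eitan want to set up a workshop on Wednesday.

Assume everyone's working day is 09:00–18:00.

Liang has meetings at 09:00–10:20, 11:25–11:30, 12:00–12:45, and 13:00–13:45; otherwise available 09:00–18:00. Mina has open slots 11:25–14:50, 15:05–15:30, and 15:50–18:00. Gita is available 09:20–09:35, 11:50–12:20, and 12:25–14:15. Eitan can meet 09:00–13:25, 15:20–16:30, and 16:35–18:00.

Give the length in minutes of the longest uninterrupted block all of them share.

Liang free within 09:00–18:00: 10:20–11:25, 11:30–12:00, 12:45–13:00, 13:45–18:00.
Liang ∩ Mina: 11:30–12:00, 12:45–13:00, 13:45–14:50, 15:05–15:30, 15:50–18:00.
Liang ∩ Mina ∩ Gita: 11:50–12:00, 12:45–13:00, 13:45–14:15.
Liang ∩ Mina ∩ Gita ∩ Eitan: 11:50–12:00, 12:45–13:00.
Common window lengths: 10, 15 min; longest is 15.

15 minutes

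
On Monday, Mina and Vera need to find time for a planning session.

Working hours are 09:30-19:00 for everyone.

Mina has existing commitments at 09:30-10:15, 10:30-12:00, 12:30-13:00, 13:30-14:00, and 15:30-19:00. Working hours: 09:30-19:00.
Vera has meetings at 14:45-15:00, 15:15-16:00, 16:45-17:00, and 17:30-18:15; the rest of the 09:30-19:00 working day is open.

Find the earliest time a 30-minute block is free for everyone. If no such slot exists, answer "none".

Mina free within 09:30–19:00: 10:15–10:30, 12:00–12:30, 13:00–13:30, 14:00–15:30.
Vera free within 09:30–19:00: 09:30–14:45, 15:00–15:15, 16:00–16:45, 17:00–17:30, 18:15–19:00.
Mina ∩ Vera: 10:15–10:30, 12:00–12:30, 13:00–13:30, 14:00–14:45, 15:00–15:15.
Windows ≥ 30 min: 12:00–12:30, 13:00–13:30, 14:00–14:45.
Earliest such window starts at 12:00.

12:00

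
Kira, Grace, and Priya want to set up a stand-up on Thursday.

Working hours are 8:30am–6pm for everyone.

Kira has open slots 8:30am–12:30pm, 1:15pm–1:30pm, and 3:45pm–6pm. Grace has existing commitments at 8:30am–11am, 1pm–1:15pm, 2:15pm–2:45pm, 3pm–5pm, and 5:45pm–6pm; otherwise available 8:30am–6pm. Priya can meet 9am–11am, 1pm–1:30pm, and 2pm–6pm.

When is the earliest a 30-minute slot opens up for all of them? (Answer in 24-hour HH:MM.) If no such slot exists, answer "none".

Grace free within 08:30–18:00: 11:00–13:00, 13:15–14:15, 14:45–15:00, 17:00–17:45.
Kira ∩ Grace: 11:00–12:30, 13:15–13:30, 17:00–17:45.
Kira ∩ Grace ∩ Priya: 13:15–13:30, 17:00–17:45.
Windows ≥ 30 min: 17:00–17:45.
Earliest such window starts at 17:00.

17:00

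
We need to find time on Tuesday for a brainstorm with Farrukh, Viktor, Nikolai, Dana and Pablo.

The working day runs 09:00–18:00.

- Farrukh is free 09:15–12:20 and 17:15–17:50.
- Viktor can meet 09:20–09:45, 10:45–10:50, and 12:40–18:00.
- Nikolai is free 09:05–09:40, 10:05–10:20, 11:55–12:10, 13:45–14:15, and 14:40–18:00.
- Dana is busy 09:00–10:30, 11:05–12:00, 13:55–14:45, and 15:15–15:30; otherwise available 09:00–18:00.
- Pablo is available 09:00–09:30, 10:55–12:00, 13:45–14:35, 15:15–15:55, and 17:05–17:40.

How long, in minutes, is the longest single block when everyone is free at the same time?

25 minutes

Dana free within 09:00–18:00: 10:30–11:05, 12:00–13:55, 14:45–15:15, 15:30–18:00.
Farrukh ∩ Viktor: 09:20–09:45, 10:45–10:50, 17:15–17:50.
Farrukh ∩ Viktor ∩ Nikolai: 09:20–09:40, 17:15–17:50.
Farrukh ∩ Viktor ∩ Nikolai ∩ Dana: 17:15–17:50.
Farrukh ∩ Viktor ∩ Nikolai ∩ Dana ∩ Pablo: 17:15–17:40.
Single common window of 25 minutes.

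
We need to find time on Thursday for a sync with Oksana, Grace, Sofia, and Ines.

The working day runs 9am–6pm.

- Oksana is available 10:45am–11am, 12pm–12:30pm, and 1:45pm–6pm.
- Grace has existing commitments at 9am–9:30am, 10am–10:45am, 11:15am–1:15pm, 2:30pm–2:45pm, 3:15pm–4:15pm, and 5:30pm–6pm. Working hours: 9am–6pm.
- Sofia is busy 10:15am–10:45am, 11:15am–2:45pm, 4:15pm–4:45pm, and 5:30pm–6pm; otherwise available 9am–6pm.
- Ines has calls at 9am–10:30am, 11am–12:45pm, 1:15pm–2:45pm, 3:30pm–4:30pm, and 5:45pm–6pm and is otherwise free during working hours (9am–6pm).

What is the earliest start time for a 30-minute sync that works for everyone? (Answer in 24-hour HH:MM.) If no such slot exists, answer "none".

14:45

Grace free within 09:00–18:00: 09:30–10:00, 10:45–11:15, 13:15–14:30, 14:45–15:15, 16:15–17:30.
Sofia free within 09:00–18:00: 09:00–10:15, 10:45–11:15, 14:45–16:15, 16:45–17:30.
Ines free within 09:00–18:00: 10:30–11:00, 12:45–13:15, 14:45–15:30, 16:30–17:45.
Oksana ∩ Grace: 10:45–11:00, 13:45–14:30, 14:45–15:15, 16:15–17:30.
Oksana ∩ Grace ∩ Sofia: 10:45–11:00, 14:45–15:15, 16:45–17:30.
Oksana ∩ Grace ∩ Sofia ∩ Ines: 10:45–11:00, 14:45–15:15, 16:45–17:30.
Windows ≥ 30 min: 14:45–15:15, 16:45–17:30.
Earliest such window starts at 14:45.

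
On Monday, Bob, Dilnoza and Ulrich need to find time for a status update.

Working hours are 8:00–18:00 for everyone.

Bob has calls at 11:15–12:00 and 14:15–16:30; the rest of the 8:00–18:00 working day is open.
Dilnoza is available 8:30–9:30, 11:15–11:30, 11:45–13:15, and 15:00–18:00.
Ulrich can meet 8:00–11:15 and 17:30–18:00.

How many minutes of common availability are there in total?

Bob free within 08:00–18:00: 08:00–11:15, 12:00–14:15, 16:30–18:00.
Bob ∩ Dilnoza: 08:30–09:30, 12:00–13:15, 16:30–18:00.
Bob ∩ Dilnoza ∩ Ulrich: 08:30–09:30, 17:30–18:00.
Total common minutes: 60 + 30 = 90.

90 minutes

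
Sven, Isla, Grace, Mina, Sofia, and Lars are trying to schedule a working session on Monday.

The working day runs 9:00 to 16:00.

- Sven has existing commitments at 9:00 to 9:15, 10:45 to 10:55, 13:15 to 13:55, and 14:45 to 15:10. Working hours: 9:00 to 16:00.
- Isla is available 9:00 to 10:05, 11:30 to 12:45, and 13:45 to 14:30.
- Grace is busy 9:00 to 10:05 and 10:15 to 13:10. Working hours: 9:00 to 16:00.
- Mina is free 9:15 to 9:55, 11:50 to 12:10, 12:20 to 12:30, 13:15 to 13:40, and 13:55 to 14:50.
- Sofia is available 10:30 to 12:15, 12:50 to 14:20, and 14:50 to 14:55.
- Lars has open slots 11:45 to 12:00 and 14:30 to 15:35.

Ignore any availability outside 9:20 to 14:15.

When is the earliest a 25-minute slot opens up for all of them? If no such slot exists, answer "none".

none

Sven free within 09:00–16:00: 09:15–10:45, 10:55–13:15, 13:55–14:45, 15:10–16:00.
Grace free within 09:00–16:00: 10:05–10:15, 13:10–16:00.
Sven ∩ Isla: 09:15–10:05, 11:30–12:45, 13:55–14:30.
Sven ∩ Isla ∩ Grace: 13:55–14:30.
Sven ∩ Isla ∩ Grace ∩ Mina: 13:55–14:30.
Sven ∩ Isla ∩ Grace ∩ Mina ∩ Sofia: 13:55–14:20.
Sven ∩ Isla ∩ Grace ∩ Mina ∩ Sofia ∩ Lars: (none).
Restricted to 09:20–14:15: (none).
Windows ≥ 25 min: (none).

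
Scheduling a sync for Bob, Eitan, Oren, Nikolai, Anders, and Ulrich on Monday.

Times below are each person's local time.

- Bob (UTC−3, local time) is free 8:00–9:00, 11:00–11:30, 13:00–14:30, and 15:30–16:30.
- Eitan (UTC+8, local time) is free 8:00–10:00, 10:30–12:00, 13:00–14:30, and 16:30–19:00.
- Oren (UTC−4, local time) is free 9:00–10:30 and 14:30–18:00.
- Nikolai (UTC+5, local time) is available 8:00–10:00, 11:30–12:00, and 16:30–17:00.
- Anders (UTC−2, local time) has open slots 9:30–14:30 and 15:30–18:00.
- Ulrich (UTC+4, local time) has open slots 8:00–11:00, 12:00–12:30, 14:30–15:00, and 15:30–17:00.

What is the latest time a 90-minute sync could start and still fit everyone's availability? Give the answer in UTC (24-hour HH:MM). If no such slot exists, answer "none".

none

Bob → UTC: 11:00–12:00, 14:00–14:30, 16:00–17:30, 18:30–19:30.
Eitan → UTC: 00:00–02:00, 02:30–04:00, 05:00–06:30, 08:30–11:00.
Oren → UTC: 13:00–14:30, 18:30–22:00.
Nikolai → UTC: 03:00–05:00, 06:30–07:00, 11:30–12:00.
Anders → UTC: 11:30–16:30, 17:30–20:00.
Ulrich → UTC: 04:00–07:00, 08:00–08:30, 10:30–11:00, 11:30–13:00.
Bob ∩ Eitan: (none).
Bob ∩ Eitan ∩ Oren: (none).
Bob ∩ Eitan ∩ Oren ∩ Nikolai: (none).
Bob ∩ Eitan ∩ Oren ∩ Nikolai ∩ Anders: (none).
Bob ∩ Eitan ∩ Oren ∩ Nikolai ∩ Anders ∩ Ulrich: (none).
Windows ≥ 90 min: (none).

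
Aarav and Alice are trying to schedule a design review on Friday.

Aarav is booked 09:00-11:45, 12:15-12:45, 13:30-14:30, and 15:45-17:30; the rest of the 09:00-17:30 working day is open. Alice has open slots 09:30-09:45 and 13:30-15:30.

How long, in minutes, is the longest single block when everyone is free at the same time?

60 minutes

Aarav free within 09:00–17:30: 11:45–12:15, 12:45–13:30, 14:30–15:45.
Aarav ∩ Alice: 14:30–15:30.
Single common window of 60 minutes.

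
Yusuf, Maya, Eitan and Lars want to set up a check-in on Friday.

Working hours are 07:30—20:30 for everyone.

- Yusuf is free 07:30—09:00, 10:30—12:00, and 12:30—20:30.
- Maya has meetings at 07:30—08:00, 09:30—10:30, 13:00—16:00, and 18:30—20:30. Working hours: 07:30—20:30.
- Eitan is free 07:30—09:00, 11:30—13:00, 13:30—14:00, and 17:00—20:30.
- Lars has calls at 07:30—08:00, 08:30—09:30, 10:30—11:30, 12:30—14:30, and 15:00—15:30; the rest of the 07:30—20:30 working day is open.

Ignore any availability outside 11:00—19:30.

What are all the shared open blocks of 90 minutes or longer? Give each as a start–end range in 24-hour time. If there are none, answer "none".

17:00–18:30

Maya free within 07:30–20:30: 08:00–09:30, 10:30–13:00, 16:00–18:30.
Lars free within 07:30–20:30: 08:00–08:30, 09:30–10:30, 11:30–12:30, 14:30–15:00, 15:30–20:30.
Yusuf ∩ Maya: 08:00–09:00, 10:30–12:00, 12:30–13:00, 16:00–18:30.
Yusuf ∩ Maya ∩ Eitan: 08:00–09:00, 11:30–12:00, 12:30–13:00, 17:00–18:30.
Yusuf ∩ Maya ∩ Eitan ∩ Lars: 08:00–08:30, 11:30–12:00, 17:00–18:30.
Restricted to 11:00–19:30: 11:30–12:00, 17:00–18:30.
Windows ≥ 90 min: 17:00–18:30.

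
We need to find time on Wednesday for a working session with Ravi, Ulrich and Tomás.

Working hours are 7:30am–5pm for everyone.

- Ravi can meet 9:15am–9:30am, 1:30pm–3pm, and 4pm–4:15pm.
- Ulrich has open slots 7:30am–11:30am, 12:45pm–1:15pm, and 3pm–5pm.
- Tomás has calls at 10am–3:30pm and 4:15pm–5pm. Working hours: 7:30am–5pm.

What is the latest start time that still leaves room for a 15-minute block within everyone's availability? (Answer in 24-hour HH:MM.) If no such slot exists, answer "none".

Tomás free within 07:30–17:00: 07:30–10:00, 15:30–16:15.
Ravi ∩ Ulrich: 09:15–09:30, 16:00–16:15.
Ravi ∩ Ulrich ∩ Tomás: 09:15–09:30, 16:00–16:15.
Windows ≥ 15 min: 09:15–09:30, 16:00–16:15.
Latest start in the last window 16:00–16:15 is 16:15 − 15 min = 16:00.

16:00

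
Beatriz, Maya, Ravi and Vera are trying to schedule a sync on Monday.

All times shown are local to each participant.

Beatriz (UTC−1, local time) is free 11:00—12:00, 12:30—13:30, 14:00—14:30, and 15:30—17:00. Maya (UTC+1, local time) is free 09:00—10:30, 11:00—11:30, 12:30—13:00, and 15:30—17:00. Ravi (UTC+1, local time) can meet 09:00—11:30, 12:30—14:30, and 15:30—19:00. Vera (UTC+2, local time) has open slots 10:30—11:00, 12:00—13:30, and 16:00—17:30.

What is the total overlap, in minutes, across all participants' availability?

Beatriz → UTC: 12:00–13:00, 13:30–14:30, 15:00–15:30, 16:30–18:00.
Maya → UTC: 08:00–09:30, 10:00–10:30, 11:30–12:00, 14:30–16:00.
Ravi → UTC: 08:00–10:30, 11:30–13:30, 14:30–18:00.
Vera → UTC: 08:30–09:00, 10:00–11:30, 14:00–15:30.
Beatriz ∩ Maya: 15:00–15:30.
Beatriz ∩ Maya ∩ Ravi: 15:00–15:30.
Beatriz ∩ Maya ∩ Ravi ∩ Vera: 15:00–15:30.
Total common minutes: 30.

30 minutes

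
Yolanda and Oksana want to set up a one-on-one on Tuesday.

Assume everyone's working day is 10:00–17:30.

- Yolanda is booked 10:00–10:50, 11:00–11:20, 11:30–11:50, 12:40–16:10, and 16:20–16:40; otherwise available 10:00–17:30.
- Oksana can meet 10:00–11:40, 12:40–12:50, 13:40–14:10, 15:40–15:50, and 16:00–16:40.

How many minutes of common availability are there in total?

30 minutes

Yolanda free within 10:00–17:30: 10:50–11:00, 11:20–11:30, 11:50–12:40, 16:10–16:20, 16:40–17:30.
Yolanda ∩ Oksana: 10:50–11:00, 11:20–11:30, 16:10–16:20.
Total common minutes: 10 + 10 + 10 = 30.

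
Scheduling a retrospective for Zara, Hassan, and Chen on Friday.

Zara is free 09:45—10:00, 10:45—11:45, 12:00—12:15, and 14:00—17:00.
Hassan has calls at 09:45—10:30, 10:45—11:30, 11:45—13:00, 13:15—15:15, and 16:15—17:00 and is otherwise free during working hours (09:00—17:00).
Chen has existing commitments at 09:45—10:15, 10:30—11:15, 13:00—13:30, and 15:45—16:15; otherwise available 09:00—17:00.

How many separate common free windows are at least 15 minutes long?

Hassan free within 09:00–17:00: 09:00–09:45, 10:30–10:45, 11:30–11:45, 13:00–13:15, 15:15–16:15.
Chen free within 09:00–17:00: 09:00–09:45, 10:15–10:30, 11:15–13:00, 13:30–15:45, 16:15–17:00.
Zara ∩ Hassan: 11:30–11:45, 15:15–16:15.
Zara ∩ Hassan ∩ Chen: 11:30–11:45, 15:15–15:45.
Windows ≥ 15 min: 11:30–11:45, 15:15–15:45.
That's 2 windows.

2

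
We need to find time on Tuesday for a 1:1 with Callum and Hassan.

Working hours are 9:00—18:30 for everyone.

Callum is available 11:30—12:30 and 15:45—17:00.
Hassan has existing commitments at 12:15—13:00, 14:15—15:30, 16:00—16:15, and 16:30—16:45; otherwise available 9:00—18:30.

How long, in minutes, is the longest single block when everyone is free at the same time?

Hassan free within 09:00–18:30: 09:00–12:15, 13:00–14:15, 15:30–16:00, 16:15–16:30, 16:45–18:30.
Callum ∩ Hassan: 11:30–12:15, 15:45–16:00, 16:15–16:30, 16:45–17:00.
Common window lengths: 45, 15, 15, 15 min; longest is 45.

45 minutes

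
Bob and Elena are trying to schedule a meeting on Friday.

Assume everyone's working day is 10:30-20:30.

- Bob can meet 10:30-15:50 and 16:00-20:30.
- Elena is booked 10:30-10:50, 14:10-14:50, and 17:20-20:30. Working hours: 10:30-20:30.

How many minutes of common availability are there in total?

Elena free within 10:30–20:30: 10:50–14:10, 14:50–17:20.
Bob ∩ Elena: 10:50–14:10, 14:50–15:50, 16:00–17:20.
Total common minutes: 200 + 60 + 80 = 340.

340 minutes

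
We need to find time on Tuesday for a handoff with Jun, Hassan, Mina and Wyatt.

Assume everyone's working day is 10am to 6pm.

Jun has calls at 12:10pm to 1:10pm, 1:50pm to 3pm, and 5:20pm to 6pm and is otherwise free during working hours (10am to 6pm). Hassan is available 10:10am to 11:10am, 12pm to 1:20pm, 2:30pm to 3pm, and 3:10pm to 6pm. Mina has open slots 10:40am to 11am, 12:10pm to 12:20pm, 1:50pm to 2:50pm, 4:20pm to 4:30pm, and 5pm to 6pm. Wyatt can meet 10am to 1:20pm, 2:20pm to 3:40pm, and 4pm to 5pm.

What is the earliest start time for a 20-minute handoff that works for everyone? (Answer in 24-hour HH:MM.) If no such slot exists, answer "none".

10:40

Jun free within 10:00–18:00: 10:00–12:10, 13:10–13:50, 15:00–17:20.
Jun ∩ Hassan: 10:10–11:10, 12:00–12:10, 13:10–13:20, 15:10–17:20.
Jun ∩ Hassan ∩ Mina: 10:40–11:00, 16:20–16:30, 17:00–17:20.
Jun ∩ Hassan ∩ Mina ∩ Wyatt: 10:40–11:00, 16:20–16:30.
Windows ≥ 20 min: 10:40–11:00.
Earliest such window starts at 10:40.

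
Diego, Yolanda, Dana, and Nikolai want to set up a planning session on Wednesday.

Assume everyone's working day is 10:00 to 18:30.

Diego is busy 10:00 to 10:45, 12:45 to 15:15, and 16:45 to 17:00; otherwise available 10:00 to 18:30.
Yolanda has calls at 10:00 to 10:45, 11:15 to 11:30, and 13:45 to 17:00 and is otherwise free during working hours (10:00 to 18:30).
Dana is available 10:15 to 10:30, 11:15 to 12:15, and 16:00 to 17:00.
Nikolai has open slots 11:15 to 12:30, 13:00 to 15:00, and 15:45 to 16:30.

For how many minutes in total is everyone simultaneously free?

Diego free within 10:00–18:30: 10:45–12:45, 15:15–16:45, 17:00–18:30.
Yolanda free within 10:00–18:30: 10:45–11:15, 11:30–13:45, 17:00–18:30.
Diego ∩ Yolanda: 10:45–11:15, 11:30–12:45, 17:00–18:30.
Diego ∩ Yolanda ∩ Dana: 11:30–12:15.
Diego ∩ Yolanda ∩ Dana ∩ Nikolai: 11:30–12:15.
Total common minutes: 45.

45 minutes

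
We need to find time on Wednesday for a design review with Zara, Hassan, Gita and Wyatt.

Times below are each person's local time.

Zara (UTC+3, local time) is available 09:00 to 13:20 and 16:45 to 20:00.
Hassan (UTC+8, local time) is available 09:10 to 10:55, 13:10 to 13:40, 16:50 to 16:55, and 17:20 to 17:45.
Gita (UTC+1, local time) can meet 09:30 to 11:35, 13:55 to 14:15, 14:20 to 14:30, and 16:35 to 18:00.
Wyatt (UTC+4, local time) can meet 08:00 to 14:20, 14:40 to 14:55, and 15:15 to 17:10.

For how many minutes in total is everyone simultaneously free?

Zara → UTC: 06:00–10:20, 13:45–17:00.
Hassan → UTC: 01:10–02:55, 05:10–05:40, 08:50–08:55, 09:20–09:45.
Gita → UTC: 08:30–10:35, 12:55–13:15, 13:20–13:30, 15:35–17:00.
Wyatt → UTC: 04:00–10:20, 10:40–10:55, 11:15–13:10.
Zara ∩ Hassan: 08:50–08:55, 09:20–09:45.
Zara ∩ Hassan ∩ Gita: 08:50–08:55, 09:20–09:45.
Zara ∩ Hassan ∩ Gita ∩ Wyatt: 08:50–08:55, 09:20–09:45.
Total common minutes: 5 + 25 = 30.

30 minutes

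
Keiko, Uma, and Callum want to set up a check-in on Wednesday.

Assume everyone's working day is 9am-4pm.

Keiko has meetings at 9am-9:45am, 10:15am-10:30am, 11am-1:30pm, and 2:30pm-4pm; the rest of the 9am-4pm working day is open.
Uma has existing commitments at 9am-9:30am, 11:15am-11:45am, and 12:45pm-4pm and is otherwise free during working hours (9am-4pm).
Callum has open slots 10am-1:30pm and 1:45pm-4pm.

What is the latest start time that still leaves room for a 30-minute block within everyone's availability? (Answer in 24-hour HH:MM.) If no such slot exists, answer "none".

Keiko free within 09:00–16:00: 09:45–10:15, 10:30–11:00, 13:30–14:30.
Uma free within 09:00–16:00: 09:30–11:15, 11:45–12:45.
Keiko ∩ Uma: 09:45–10:15, 10:30–11:00.
Keiko ∩ Uma ∩ Callum: 10:00–10:15, 10:30–11:00.
Windows ≥ 30 min: 10:30–11:00.
Latest start in the last window 10:30–11:00 is 11:00 − 30 min = 10:30.

10:30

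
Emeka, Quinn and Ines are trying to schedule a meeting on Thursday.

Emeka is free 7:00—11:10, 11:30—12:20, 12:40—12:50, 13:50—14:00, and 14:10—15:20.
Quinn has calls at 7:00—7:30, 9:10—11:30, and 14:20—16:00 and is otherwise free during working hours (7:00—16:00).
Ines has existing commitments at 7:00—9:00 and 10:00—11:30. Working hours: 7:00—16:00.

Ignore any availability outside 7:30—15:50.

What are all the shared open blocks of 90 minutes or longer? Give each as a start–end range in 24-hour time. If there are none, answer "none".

none

Quinn free within 07:00–16:00: 07:30–09:10, 11:30–14:20.
Ines free within 07:00–16:00: 09:00–10:00, 11:30–16:00.
Emeka ∩ Quinn: 07:30–09:10, 11:30–12:20, 12:40–12:50, 13:50–14:00, 14:10–14:20.
Emeka ∩ Quinn ∩ Ines: 09:00–09:10, 11:30–12:20, 12:40–12:50, 13:50–14:00, 14:10–14:20.
Restricted to 07:30–15:50: 09:00–09:10, 11:30–12:20, 12:40–12:50, 13:50–14:00, 14:10–14:20.
Windows ≥ 90 min: (none).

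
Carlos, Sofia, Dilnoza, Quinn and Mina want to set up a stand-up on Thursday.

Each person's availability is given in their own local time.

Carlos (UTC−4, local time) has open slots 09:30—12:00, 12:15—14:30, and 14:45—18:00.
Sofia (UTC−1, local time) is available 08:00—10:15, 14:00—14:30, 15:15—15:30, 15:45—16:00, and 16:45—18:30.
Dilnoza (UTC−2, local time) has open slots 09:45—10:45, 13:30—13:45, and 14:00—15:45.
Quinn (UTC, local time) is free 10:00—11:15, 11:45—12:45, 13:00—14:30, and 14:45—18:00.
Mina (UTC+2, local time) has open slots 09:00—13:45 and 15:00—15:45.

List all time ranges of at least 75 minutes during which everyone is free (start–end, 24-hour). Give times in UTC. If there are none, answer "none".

none

Carlos → UTC: 13:30–16:00, 16:15–18:30, 18:45–22:00.
Sofia → UTC: 09:00–11:15, 15:00–15:30, 16:15–16:30, 16:45–17:00, 17:45–19:30.
Dilnoza → UTC: 11:45–12:45, 15:30–15:45, 16:00–17:45.
Quinn → UTC: 10:00–11:15, 11:45–12:45, 13:00–14:30, 14:45–18:00.
Mina → UTC: 07:00–11:45, 13:00–13:45.
Carlos ∩ Sofia: 15:00–15:30, 16:15–16:30, 16:45–17:00, 17:45–18:30, 18:45–19:30.
Carlos ∩ Sofia ∩ Dilnoza: 16:15–16:30, 16:45–17:00.
Carlos ∩ Sofia ∩ Dilnoza ∩ Quinn: 16:15–16:30, 16:45–17:00.
Carlos ∩ Sofia ∩ Dilnoza ∩ Quinn ∩ Mina: (none).
Windows ≥ 75 min: (none).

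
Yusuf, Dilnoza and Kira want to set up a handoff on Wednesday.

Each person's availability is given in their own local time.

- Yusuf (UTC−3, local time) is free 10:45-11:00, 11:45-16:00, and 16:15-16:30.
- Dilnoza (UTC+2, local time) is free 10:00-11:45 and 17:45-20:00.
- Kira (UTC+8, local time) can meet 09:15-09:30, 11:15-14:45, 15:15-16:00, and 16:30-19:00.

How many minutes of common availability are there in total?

0 minutes

Yusuf → UTC: 13:45–14:00, 14:45–19:00, 19:15–19:30.
Dilnoza → UTC: 08:00–09:45, 15:45–18:00.
Kira → UTC: 01:15–01:30, 03:15–06:45, 07:15–08:00, 08:30–11:00.
Yusuf ∩ Dilnoza: 15:45–18:00.
Yusuf ∩ Dilnoza ∩ Kira: (none).
Total common minutes: 0.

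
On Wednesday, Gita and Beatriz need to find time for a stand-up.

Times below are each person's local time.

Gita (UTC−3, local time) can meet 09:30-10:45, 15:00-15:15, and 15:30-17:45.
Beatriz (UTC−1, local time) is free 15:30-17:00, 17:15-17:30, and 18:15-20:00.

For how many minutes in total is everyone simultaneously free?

Gita → UTC: 12:30–13:45, 18:00–18:15, 18:30–20:45.
Beatriz → UTC: 16:30–18:00, 18:15–18:30, 19:15–21:00.
Gita ∩ Beatriz: 19:15–20:45.
Total common minutes: 90.

90 minutes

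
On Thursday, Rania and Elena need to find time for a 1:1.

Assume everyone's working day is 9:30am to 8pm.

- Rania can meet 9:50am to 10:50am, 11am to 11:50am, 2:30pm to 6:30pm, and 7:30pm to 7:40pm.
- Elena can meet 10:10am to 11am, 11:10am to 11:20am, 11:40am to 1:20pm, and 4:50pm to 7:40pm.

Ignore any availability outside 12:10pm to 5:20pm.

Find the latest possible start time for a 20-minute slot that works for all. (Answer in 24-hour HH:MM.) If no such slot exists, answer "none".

Rania ∩ Elena: 10:10–10:50, 11:10–11:20, 11:40–11:50, 16:50–18:30, 19:30–19:40.
Restricted to 12:10–17:20: 16:50–17:20.
Windows ≥ 20 min: 16:50–17:20.
Latest start in the last window 16:50–17:20 is 17:20 − 20 min = 17:00.

17:00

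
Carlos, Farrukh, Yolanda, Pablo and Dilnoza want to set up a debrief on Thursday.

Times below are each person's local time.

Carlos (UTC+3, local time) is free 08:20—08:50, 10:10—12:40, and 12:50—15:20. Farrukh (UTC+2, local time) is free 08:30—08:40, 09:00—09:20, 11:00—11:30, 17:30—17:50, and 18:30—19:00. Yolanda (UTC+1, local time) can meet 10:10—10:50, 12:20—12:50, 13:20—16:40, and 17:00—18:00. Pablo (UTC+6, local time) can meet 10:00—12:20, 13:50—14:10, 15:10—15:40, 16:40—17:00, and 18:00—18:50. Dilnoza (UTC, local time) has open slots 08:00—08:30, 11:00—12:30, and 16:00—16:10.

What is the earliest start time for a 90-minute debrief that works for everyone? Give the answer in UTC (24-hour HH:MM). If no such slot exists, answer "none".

none

Carlos → UTC: 05:20–05:50, 07:10–09:40, 09:50–12:20.
Farrukh → UTC: 06:30–06:40, 07:00–07:20, 09:00–09:30, 15:30–15:50, 16:30–17:00.
Yolanda → UTC: 09:10–09:50, 11:20–11:50, 12:20–15:40, 16:00–17:00.
Pablo → UTC: 04:00–06:20, 07:50–08:10, 09:10–09:40, 10:40–11:00, 12:00–12:50.
Dilnoza → UTC: 08:00–08:30, 11:00–12:30, 16:00–16:10.
Carlos ∩ Farrukh: 07:10–07:20, 09:00–09:30.
Carlos ∩ Farrukh ∩ Yolanda: 09:10–09:30.
Carlos ∩ Farrukh ∩ Yolanda ∩ Pablo: 09:10–09:30.
Carlos ∩ Farrukh ∩ Yolanda ∩ Pablo ∩ Dilnoza: (none).
Windows ≥ 90 min: (none).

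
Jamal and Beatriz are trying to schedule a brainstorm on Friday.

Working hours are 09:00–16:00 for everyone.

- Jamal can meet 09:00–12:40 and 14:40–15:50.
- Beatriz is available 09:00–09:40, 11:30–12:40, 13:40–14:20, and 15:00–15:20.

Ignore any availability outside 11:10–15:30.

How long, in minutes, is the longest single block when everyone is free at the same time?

Jamal ∩ Beatriz: 09:00–09:40, 11:30–12:40, 15:00–15:20.
Restricted to 11:10–15:30: 11:30–12:40, 15:00–15:20.
Common window lengths: 70, 20 min; longest is 70.

70 minutes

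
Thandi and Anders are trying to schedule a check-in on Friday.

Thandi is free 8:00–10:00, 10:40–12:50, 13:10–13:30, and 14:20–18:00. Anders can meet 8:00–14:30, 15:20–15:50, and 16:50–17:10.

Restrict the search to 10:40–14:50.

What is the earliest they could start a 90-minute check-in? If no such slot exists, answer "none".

10:40

Thandi ∩ Anders: 08:00–10:00, 10:40–12:50, 13:10–13:30, 14:20–14:30, 15:20–15:50, 16:50–17:10.
Restricted to 10:40–14:50: 10:40–12:50, 13:10–13:30, 14:20–14:30.
Windows ≥ 90 min: 10:40–12:50.
Earliest such window starts at 10:40.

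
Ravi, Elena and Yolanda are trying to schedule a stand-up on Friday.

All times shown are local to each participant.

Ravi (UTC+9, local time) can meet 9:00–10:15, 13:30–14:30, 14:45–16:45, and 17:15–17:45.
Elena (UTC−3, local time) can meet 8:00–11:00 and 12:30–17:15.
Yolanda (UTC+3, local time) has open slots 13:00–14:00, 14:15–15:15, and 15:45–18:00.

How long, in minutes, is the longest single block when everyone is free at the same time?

Ravi → UTC: 00:00–01:15, 04:30–05:30, 05:45–07:45, 08:15–08:45.
Elena → UTC: 11:00–14:00, 15:30–20:15.
Yolanda → UTC: 10:00–11:00, 11:15–12:15, 12:45–15:00.
Ravi ∩ Elena: (none).
Ravi ∩ Elena ∩ Yolanda: (none).
No common window.

0 minutes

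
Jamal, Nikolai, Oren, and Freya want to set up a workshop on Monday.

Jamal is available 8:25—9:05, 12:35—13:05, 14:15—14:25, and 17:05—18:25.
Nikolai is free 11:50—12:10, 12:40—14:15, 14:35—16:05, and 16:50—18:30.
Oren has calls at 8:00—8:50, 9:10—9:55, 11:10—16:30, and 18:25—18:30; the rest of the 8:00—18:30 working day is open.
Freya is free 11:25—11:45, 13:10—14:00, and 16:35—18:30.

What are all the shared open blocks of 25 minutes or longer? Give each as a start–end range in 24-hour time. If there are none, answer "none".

17:05–18:25

Oren free within 08:00–18:30: 08:50–09:10, 09:55–11:10, 16:30–18:25.
Jamal ∩ Nikolai: 12:40–13:05, 17:05–18:25.
Jamal ∩ Nikolai ∩ Oren: 17:05–18:25.
Jamal ∩ Nikolai ∩ Oren ∩ Freya: 17:05–18:25.
Windows ≥ 25 min: 17:05–18:25.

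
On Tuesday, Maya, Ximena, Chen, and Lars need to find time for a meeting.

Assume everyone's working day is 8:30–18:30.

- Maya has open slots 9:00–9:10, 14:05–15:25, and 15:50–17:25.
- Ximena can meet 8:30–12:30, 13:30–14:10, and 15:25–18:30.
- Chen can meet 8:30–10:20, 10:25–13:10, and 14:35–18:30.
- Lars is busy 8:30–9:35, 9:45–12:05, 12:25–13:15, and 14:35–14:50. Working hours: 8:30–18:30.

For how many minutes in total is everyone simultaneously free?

95 minutes

Lars free within 08:30–18:30: 09:35–09:45, 12:05–12:25, 13:15–14:35, 14:50–18:30.
Maya ∩ Ximena: 09:00–09:10, 14:05–14:10, 15:50–17:25.
Maya ∩ Ximena ∩ Chen: 09:00–09:10, 15:50–17:25.
Maya ∩ Ximena ∩ Chen ∩ Lars: 15:50–17:25.
Total common minutes: 95.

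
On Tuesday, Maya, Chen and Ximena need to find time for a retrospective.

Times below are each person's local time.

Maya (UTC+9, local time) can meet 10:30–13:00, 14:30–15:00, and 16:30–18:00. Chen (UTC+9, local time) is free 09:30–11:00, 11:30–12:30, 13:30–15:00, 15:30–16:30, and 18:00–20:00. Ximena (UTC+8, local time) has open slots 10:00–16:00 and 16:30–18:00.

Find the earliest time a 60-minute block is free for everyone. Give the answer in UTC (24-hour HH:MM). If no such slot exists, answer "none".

Maya → UTC: 01:30–04:00, 05:30–06:00, 07:30–09:00.
Chen → UTC: 00:30–02:00, 02:30–03:30, 04:30–06:00, 06:30–07:30, 09:00–11:00.
Ximena → UTC: 02:00–08:00, 08:30–10:00.
Maya ∩ Chen: 01:30–02:00, 02:30–03:30, 05:30–06:00.
Maya ∩ Chen ∩ Ximena: 02:30–03:30, 05:30–06:00.
Windows ≥ 60 min: 02:30–03:30.
Earliest such window starts at 02:30.

02:30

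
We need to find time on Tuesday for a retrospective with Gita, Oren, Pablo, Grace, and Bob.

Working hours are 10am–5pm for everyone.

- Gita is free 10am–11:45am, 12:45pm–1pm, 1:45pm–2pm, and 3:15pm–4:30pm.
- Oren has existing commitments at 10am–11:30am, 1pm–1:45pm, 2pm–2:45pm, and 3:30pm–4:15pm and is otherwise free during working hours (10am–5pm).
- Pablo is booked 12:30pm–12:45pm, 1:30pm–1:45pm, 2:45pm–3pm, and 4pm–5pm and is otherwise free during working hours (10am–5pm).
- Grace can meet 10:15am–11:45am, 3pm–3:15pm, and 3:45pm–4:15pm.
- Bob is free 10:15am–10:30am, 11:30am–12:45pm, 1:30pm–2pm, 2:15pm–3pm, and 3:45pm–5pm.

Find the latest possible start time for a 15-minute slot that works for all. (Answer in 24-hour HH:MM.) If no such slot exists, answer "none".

11:30

Oren free within 10:00–17:00: 11:30–13:00, 13:45–14:00, 14:45–15:30, 16:15–17:00.
Pablo free within 10:00–17:00: 10:00–12:30, 12:45–13:30, 13:45–14:45, 15:00–16:00.
Gita ∩ Oren: 11:30–11:45, 12:45–13:00, 13:45–14:00, 15:15–15:30, 16:15–16:30.
Gita ∩ Oren ∩ Pablo: 11:30–11:45, 12:45–13:00, 13:45–14:00, 15:15–15:30.
Gita ∩ Oren ∩ Pablo ∩ Grace: 11:30–11:45.
Gita ∩ Oren ∩ Pablo ∩ Grace ∩ Bob: 11:30–11:45.
Windows ≥ 15 min: 11:30–11:45.
Latest start in the last window 11:30–11:45 is 11:45 − 15 min = 11:30.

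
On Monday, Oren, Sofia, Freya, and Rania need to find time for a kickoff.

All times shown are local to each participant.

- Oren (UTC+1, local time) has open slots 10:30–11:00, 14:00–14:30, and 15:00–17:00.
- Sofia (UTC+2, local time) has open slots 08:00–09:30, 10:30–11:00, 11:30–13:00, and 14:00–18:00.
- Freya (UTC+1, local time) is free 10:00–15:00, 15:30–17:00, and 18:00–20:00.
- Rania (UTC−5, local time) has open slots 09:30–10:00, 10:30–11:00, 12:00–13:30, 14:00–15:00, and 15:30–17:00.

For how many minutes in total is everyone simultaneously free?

60 minutes

Oren → UTC: 09:30–10:00, 13:00–13:30, 14:00–16:00.
Sofia → UTC: 06:00–07:30, 08:30–09:00, 09:30–11:00, 12:00–16:00.
Freya → UTC: 09:00–14:00, 14:30–16:00, 17:00–19:00.
Rania → UTC: 14:30–15:00, 15:30–16:00, 17:00–18:30, 19:00–20:00, 20:30–22:00.
Oren ∩ Sofia: 09:30–10:00, 13:00–13:30, 14:00–16:00.
Oren ∩ Sofia ∩ Freya: 09:30–10:00, 13:00–13:30, 14:30–16:00.
Oren ∩ Sofia ∩ Freya ∩ Rania: 14:30–15:00, 15:30–16:00.
Total common minutes: 30 + 30 = 60.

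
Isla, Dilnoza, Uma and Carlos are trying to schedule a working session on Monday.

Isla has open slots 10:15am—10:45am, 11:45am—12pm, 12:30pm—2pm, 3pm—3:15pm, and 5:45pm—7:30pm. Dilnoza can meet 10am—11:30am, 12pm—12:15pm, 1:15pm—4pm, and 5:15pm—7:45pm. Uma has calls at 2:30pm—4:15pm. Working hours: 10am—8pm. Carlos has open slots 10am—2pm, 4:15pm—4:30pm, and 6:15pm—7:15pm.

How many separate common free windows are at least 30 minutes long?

3

Uma free within 10:00–20:00: 10:00–14:30, 16:15–20:00.
Isla ∩ Dilnoza: 10:15–10:45, 13:15–14:00, 15:00–15:15, 17:45–19:30.
Isla ∩ Dilnoza ∩ Uma: 10:15–10:45, 13:15–14:00, 17:45–19:30.
Isla ∩ Dilnoza ∩ Uma ∩ Carlos: 10:15–10:45, 13:15–14:00, 18:15–19:15.
Windows ≥ 30 min: 10:15–10:45, 13:15–14:00, 18:15–19:15.
That's 3 windows.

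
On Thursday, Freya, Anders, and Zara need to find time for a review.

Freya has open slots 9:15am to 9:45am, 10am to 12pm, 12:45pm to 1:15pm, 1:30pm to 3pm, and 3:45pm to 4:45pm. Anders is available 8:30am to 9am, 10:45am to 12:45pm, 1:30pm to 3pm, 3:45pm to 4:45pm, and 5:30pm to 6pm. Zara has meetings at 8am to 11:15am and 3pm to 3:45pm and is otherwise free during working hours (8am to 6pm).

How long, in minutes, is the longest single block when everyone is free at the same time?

90 minutes

Zara free within 08:00–18:00: 11:15–15:00, 15:45–18:00.
Freya ∩ Anders: 10:45–12:00, 13:30–15:00, 15:45–16:45.
Freya ∩ Anders ∩ Zara: 11:15–12:00, 13:30–15:00, 15:45–16:45.
Common window lengths: 45, 90, 60 min; longest is 90.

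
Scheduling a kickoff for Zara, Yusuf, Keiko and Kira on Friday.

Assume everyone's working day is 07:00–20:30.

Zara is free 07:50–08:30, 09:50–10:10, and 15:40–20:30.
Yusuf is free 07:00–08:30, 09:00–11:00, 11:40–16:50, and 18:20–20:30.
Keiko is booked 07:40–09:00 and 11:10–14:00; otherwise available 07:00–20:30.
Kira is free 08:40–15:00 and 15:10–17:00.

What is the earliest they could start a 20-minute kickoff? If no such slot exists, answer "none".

Keiko free within 07:00–20:30: 07:00–07:40, 09:00–11:10, 14:00–20:30.
Zara ∩ Yusuf: 07:50–08:30, 09:50–10:10, 15:40–16:50, 18:20–20:30.
Zara ∩ Yusuf ∩ Keiko: 09:50–10:10, 15:40–16:50, 18:20–20:30.
Zara ∩ Yusuf ∩ Keiko ∩ Kira: 09:50–10:10, 15:40–16:50.
Windows ≥ 20 min: 09:50–10:10, 15:40–16:50.
Earliest such window starts at 09:50.

09:50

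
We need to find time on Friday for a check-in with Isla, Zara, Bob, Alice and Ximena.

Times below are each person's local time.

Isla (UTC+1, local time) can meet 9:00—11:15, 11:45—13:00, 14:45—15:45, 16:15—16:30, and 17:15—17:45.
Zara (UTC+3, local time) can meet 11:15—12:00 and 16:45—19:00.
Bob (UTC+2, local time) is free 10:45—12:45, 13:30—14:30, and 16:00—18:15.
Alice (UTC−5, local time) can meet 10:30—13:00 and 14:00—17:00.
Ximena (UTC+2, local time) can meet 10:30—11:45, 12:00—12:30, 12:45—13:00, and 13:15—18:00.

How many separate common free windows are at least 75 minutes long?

0

Isla → UTC: 08:00–10:15, 10:45–12:00, 13:45–14:45, 15:15–15:30, 16:15–16:45.
Zara → UTC: 08:15–09:00, 13:45–16:00.
Bob → UTC: 08:45–10:45, 11:30–12:30, 14:00–16:15.
Alice → UTC: 15:30–18:00, 19:00–22:00.
Ximena → UTC: 08:30–09:45, 10:00–10:30, 10:45–11:00, 11:15–16:00.
Isla ∩ Zara: 08:15–09:00, 13:45–14:45, 15:15–15:30.
Isla ∩ Zara ∩ Bob: 08:45–09:00, 14:00–14:45, 15:15–15:30.
Isla ∩ Zara ∩ Bob ∩ Alice: (none).
Isla ∩ Zara ∩ Bob ∩ Alice ∩ Ximena: (none).
Windows ≥ 75 min: (none).
That's 0 windows.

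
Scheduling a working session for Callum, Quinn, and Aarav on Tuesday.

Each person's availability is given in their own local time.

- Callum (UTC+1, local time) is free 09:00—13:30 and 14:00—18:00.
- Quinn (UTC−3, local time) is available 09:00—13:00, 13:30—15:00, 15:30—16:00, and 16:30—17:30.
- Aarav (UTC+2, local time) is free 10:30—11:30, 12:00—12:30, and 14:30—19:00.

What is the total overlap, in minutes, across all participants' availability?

Callum → UTC: 08:00–12:30, 13:00–17:00.
Quinn → UTC: 12:00–16:00, 16:30–18:00, 18:30–19:00, 19:30–20:30.
Aarav → UTC: 08:30–09:30, 10:00–10:30, 12:30–17:00.
Callum ∩ Quinn: 12:00–12:30, 13:00–16:00, 16:30–17:00.
Callum ∩ Quinn ∩ Aarav: 13:00–16:00, 16:30–17:00.
Total common minutes: 180 + 30 = 210.

210 minutes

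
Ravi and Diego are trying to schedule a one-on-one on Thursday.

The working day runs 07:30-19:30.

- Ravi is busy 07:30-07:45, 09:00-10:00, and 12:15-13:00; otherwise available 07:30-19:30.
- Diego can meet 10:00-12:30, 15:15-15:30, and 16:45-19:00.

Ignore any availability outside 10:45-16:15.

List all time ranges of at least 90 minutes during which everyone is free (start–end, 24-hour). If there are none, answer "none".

Ravi free within 07:30–19:30: 07:45–09:00, 10:00–12:15, 13:00–19:30.
Ravi ∩ Diego: 10:00–12:15, 15:15–15:30, 16:45–19:00.
Restricted to 10:45–16:15: 10:45–12:15, 15:15–15:30.
Windows ≥ 90 min: 10:45–12:15.

10:45–12:15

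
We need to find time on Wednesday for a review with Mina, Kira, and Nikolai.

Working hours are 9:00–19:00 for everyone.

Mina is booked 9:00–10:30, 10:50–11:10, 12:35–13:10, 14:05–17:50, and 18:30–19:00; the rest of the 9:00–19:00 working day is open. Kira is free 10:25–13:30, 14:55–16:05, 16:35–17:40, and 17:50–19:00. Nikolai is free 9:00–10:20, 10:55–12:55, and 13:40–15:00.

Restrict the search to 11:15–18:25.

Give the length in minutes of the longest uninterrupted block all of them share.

Mina free within 09:00–19:00: 10:30–10:50, 11:10–12:35, 13:10–14:05, 17:50–18:30.
Mina ∩ Kira: 10:30–10:50, 11:10–12:35, 13:10–13:30, 17:50–18:30.
Mina ∩ Kira ∩ Nikolai: 11:10–12:35.
Restricted to 11:15–18:25: 11:15–12:35.
Single common window of 80 minutes.

80 minutes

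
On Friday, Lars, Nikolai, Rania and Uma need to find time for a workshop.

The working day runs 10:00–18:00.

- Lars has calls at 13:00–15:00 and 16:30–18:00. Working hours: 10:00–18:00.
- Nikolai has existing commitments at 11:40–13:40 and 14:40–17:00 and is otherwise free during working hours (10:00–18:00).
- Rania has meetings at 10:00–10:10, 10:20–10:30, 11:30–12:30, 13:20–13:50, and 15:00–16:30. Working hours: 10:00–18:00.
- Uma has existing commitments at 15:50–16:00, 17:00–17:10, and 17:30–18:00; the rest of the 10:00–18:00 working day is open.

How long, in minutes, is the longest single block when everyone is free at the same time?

60 minutes

Lars free within 10:00–18:00: 10:00–13:00, 15:00–16:30.
Nikolai free within 10:00–18:00: 10:00–11:40, 13:40–14:40, 17:00–18:00.
Rania free within 10:00–18:00: 10:10–10:20, 10:30–11:30, 12:30–13:20, 13:50–15:00, 16:30–18:00.
Uma free within 10:00–18:00: 10:00–15:50, 16:00–17:00, 17:10–17:30.
Lars ∩ Nikolai: 10:00–11:40.
Lars ∩ Nikolai ∩ Rania: 10:10–10:20, 10:30–11:30.
Lars ∩ Nikolai ∩ Rania ∩ Uma: 10:10–10:20, 10:30–11:30.
Common window lengths: 10, 60 min; longest is 60.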